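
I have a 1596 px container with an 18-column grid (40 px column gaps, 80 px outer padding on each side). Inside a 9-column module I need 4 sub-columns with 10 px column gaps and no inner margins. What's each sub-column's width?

167 px

Inside the margins: 1596 − 160 = 1436 px.
Subtracting 17 column gaps of 40 leaves 756 for 18 columns, so c = 42 px.
9-column span = 9·42 + 8·40 = 698 px.
698 − 3·10 = 668; ÷4 gives d = 167 px.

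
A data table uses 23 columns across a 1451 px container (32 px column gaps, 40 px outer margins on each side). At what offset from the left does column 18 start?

Content = 1451 − 2·40 = 1371 px.
23c + 22·32 = 1371 → 23c = 667 → c = 29 px.
Column 18 starts at margin + 17·(column + gutter) = 40 + 17·61 = 1077 px.

1077 px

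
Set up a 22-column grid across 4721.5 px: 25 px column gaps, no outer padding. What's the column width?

Subtracting 21 column gaps of 25 leaves 4196.5 for 22 columns, so c = 190.75 px.

190.75 px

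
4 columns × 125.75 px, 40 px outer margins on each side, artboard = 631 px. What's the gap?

16 px

Take off 80 px of margins, leaving 551 px.
4 columns take 4·125.75 = 503 px; remaining 48 splits into 3 gaps.
g = 48 / 3 = 16 px.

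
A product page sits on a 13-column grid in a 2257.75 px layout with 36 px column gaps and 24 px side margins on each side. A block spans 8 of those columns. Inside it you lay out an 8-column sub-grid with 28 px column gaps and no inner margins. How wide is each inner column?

Subtract both margins: 2257.75 − 2·24 = 2209.75 px.
2209.75 − 12·36 = 1777.75; ÷13 gives c = 136.75 px.
8-column span = 8·136.75 + 7·36 = 1346 px.
1346 − 7·28 = 1150; ÷8 gives d = 143.75 px.

143.75 px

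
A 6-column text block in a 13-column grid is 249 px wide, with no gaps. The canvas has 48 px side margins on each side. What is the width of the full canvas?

6c = 249 → c = 41.5 px.
Summing: 96 + 539.5 = 635.5 px.

635.5 px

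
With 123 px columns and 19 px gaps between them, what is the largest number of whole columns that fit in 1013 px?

7 columns

7 columns: 7·123 + 6·19 = 975 px ≤ 1013.
8 columns: 1117 px > 1013. So 7.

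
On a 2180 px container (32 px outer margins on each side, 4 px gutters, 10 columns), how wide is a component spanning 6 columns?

Take off 64 px of margins, leaving 2116 px.
10c + 9·4 = 2116 → 10c = 2080 → c = 208 px.
6-column span = 6·208 + 5·4 = 1268 px.

1268 px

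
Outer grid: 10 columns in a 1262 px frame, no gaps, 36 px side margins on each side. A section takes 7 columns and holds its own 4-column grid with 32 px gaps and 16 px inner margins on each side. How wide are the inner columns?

Inside the margins: 1262 − 72 = 1190 px.
1190 / 10 = 119 px per column.
7-column span = 7·119 = 833 px.
Inner content = 833 − 2·16 = 801 px.
4 columns + 3 gaps: 4d + 3·32 = 801.
4d = 801 − 96 = 705, so d = 176.25 px.

176.25 px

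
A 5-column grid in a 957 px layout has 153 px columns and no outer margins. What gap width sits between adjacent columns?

5·153 + 4g = 957 → 4g = 192 → g = 48 px.

48 px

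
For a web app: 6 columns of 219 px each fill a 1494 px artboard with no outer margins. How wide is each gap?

6·219 + 5g = 1494 → 5g = 180 → g = 36 px.

36 px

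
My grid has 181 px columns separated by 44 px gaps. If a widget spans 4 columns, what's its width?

856 px

4-column span = 4·181 + 3·44 = 856 px.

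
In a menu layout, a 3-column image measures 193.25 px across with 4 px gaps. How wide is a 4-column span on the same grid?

259 px

3 columns + 2 gaps: 3c + 2·4 = 193.25.
3c = 193.25 − 8 = 185.25, so c = 61.75 px.
Span of 4: 4·61.75 + 3·4 = 247 + 12 = 259 px.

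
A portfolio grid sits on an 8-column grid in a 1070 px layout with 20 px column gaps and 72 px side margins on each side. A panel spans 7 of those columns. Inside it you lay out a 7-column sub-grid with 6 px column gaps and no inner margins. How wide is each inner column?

Outer content = 1070 − 2·72 = 926 px.
926 − 7·20 = 786; ÷8 gives c = 98.25 px.
Span of 7: 7·98.25 + 6·20 = 687.75 + 120 = 807.75 px.
7 columns + 6 column gaps: 7d + 6·6 = 807.75.
7d = 807.75 − 36 = 771.75, so d = 110.25 px.

110.25 px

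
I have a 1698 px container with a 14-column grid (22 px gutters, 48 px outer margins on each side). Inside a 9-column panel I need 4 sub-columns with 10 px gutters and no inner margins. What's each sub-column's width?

248 px

Outer content = 1698 − 2·48 = 1602 px.
14 columns + 13 gutters: 14c + 13·22 = 1602.
14c = 1602 − 286 = 1316, so c = 94 px.
Span of 9: 9·94 + 8·22 = 846 + 176 = 1022 px.
Subtracting 3 gutters of 10 leaves 992 for 4 columns, so d = 248 px.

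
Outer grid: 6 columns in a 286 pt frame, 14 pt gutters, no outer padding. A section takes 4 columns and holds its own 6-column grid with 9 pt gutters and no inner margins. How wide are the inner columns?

6c + 5·14 = 286 → 6c = 216 → c = 36 pt.
Span of 4: 4·36 + 3·14 = 144 + 42 = 186 pt.
186 − 5·9 = 141; ÷6 gives d = 23.5 pt.

23.5 pt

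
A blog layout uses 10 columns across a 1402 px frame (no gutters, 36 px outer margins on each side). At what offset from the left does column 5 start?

568 px

Inside the margins: 1402 − 72 = 1330 px.
With no gutters, each column is 1330/10 = 133 px.
Column 5 starts at margin + 4·(column + gutter) = 36 + 4·133 = 568 px.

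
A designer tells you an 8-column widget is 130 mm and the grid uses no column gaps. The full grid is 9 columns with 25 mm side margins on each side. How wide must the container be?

196.25 mm

8c = 130 → c = 16.25 mm.
Summing: 50 + 146.25 = 196.25 mm.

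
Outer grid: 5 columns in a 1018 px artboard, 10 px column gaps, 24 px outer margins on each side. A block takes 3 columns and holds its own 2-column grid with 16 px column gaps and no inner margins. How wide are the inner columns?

Subtract both margins: 1018 − 2·24 = 970 px.
970 − 4·10 = 930; ÷5 gives c = 186 px.
3-column span = 3·186 + 2·10 = 578 px.
2d + 1·16 = 578 → 2d = 562 → d = 281 px.

281 px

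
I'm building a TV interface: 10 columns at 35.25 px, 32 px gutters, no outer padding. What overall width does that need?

640.5 px

Container = 10·35.25 + 9·32 = 352.5 + 288 = 640.5 px.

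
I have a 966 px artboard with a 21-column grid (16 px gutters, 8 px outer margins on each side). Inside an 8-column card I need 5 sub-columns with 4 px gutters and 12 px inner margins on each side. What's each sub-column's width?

62.4 px

Outer content = 966 − 2·8 = 950 px.
21c + 20·16 = 950 → 21c = 630 → c = 30 px.
8-column span = 8·30 + 7·16 = 352 px.
Inner content = 352 − 2·12 = 328 px.
5d + 4·4 = 328 → 5d = 312 → d = 62.4 px.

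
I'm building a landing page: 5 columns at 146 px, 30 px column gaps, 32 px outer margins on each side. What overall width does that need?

Adding margins, columns and gutters: 64 + 730 + 120 = 914 px.

914 px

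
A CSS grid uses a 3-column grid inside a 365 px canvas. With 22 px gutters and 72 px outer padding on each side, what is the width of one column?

59 px

Take off 144 px of margins, leaving 221 px.
Subtracting 2 gutters of 22 leaves 177 for 3 columns, so c = 59 px.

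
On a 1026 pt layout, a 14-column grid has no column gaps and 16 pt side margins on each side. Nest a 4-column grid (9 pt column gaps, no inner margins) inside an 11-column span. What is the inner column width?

188.5 pt

Inside the margins: 1026 − 32 = 994 pt.
994 / 14 = 71 pt per column.
With no column gaps, 11 columns span 11·71 = 781 pt.
4d + 3·9 = 781 → 4d = 754 → d = 188.5 pt.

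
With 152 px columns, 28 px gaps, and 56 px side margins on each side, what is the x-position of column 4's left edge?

596 px

Before column 4: the margin + 3 columns + 3 gaps.
Offset = 56 + 3·(152 + 28) = 56 + 540 = 596 px.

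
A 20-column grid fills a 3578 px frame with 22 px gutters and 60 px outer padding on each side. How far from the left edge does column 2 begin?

Subtract both margins: 3578 − 2·60 = 3458 px.
20 columns + 19 gutters: 20c + 19·22 = 3458.
20c = 3458 − 418 = 3040, so c = 152 px.
Before column 2: the margin + 1 column + 1 gutter.
Offset = 60 + 1·(152 + 22) = 60 + 174 = 234 px.

234 px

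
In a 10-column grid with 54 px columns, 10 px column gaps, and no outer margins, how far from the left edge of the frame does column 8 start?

448 px

No margin, so column 8 starts at 7·(column + gutter) = 7·64 = 448 px.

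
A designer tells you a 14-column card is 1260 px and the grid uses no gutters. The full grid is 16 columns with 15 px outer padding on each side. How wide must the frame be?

1470 px

With no gutters, each column is 1260/14 = 90 px.
Frame = 2·15 + 16·90 = 30 + 1440 = 1470 px.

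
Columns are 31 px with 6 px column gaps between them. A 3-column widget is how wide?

105 px

3-column span = 3·31 + 2·6 = 105 px.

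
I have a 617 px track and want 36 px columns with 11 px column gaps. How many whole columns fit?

13 columns

13 columns: 13·36 + 12·11 = 600 px ≤ 617.
14 columns: 647 px > 617. So 13.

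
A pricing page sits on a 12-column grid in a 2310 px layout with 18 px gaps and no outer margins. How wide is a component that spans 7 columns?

2310 − 11·18 = 2112; ÷12 gives c = 176 px.
7 columns plus 6 gaps: 1232 + 108 = 1340 px.

1340 px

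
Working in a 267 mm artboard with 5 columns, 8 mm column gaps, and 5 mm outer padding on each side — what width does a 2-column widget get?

98 mm

Subtract both margins: 267 − 2·5 = 257 mm.
5 columns + 4 column gaps: 5c + 4·8 = 257.
5c = 257 − 32 = 225, so c = 45 mm.
Span of 2: 2·45 + 1·8 = 90 + 8 = 98 mm.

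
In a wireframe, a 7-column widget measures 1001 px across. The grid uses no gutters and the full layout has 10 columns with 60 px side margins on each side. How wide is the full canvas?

1550 px

With no gutters, each column is 1001/7 = 143 px.
Summing: 120 + 1430 = 1550 px.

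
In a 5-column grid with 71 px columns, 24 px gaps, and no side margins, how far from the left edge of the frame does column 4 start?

285 px

No margin, so column 4 starts at 3·(column + gutter) = 3·95 = 285 px.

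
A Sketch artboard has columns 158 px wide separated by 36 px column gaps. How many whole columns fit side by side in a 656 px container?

3 columns

3 columns: 3·158 + 2·36 = 546 px ≤ 656.
4 columns: 740 px > 656. So 3.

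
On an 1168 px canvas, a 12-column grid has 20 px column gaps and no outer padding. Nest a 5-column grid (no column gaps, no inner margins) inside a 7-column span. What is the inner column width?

134.6 px

12c + 11·20 = 1168 → 12c = 948 → c = 79 px.
7 columns plus 6 column gaps: 553 + 120 = 673 px.
673 / 5 = 134.6 px per column.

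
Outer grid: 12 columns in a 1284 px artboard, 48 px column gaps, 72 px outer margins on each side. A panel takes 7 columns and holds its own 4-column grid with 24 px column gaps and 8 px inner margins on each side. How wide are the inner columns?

Subtract both margins: 1284 − 2·72 = 1140 px.
12c + 11·48 = 1140 → 12c = 612 → c = 51 px.
Span of 7: 7·51 + 6·48 = 357 + 288 = 645 px.
Inner content = 645 − 2·8 = 629 px.
4 columns + 3 column gaps: 4d + 3·24 = 629.
4d = 629 − 72 = 557, so d = 139.25 px.

139.25 px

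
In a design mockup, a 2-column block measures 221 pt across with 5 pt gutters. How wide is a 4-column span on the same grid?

221 − 1·5 = 216; ÷2 gives c = 108 pt.
Span of 4: 4·108 + 3·5 = 432 + 15 = 447 pt.

447 pt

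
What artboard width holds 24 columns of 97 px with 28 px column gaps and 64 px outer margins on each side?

Adding margins, columns and gutters: 128 + 2328 + 644 = 3100 px.

3100 px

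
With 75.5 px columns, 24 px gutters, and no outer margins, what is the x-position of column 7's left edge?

Each column+gutter stride is 99.5 px; with no margin, 6 of them is 597 px.

597 px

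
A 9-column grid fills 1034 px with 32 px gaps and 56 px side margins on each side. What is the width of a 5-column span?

498 px

Inside the margins: 1034 − 112 = 922 px.
9 columns + 8 gaps: 9c + 8·32 = 922.
9c = 922 − 256 = 666, so c = 74 px.
5 columns plus 4 gaps: 370 + 128 = 498 px.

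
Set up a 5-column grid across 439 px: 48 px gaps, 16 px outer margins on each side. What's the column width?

Take off 32 px of margins, leaving 407 px.
Subtracting 4 gaps of 48 leaves 215 for 5 columns, so c = 43 px.

43 px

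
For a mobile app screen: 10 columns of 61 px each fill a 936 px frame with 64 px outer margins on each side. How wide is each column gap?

22 px

Content width = 936 − 2·64 = 808 px.
10 columns take 10·61 = 610 px; remaining 198 splits into 9 column gaps.
g = 198 / 9 = 22 px.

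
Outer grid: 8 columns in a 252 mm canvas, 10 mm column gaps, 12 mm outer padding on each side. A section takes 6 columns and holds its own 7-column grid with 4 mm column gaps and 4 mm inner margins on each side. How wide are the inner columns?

Outer content = 252 − 2·12 = 228 mm.
228 − 7·10 = 158; ÷8 gives c = 19.75 mm.
6 columns plus 5 column gaps: 118.5 + 50 = 168.5 mm.
Inner content = 168.5 − 2·4 = 160.5 mm.
7d + 6·4 = 160.5 → 7d = 136.5 → d = 19.5 mm.

19.5 mm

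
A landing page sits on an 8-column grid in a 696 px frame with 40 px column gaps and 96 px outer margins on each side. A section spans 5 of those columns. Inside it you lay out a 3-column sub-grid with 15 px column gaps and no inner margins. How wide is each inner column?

90 px

Inside the margins: 696 − 192 = 504 px.
504 − 7·40 = 224; ÷8 gives c = 28 px.
Span of 5: 5·28 + 4·40 = 140 + 160 = 300 px.
3d + 2·15 = 300 → 3d = 270 → d = 90 px.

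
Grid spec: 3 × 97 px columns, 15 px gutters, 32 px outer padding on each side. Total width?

Adding margins, columns and gutters: 64 + 291 + 30 = 385 px.

385 px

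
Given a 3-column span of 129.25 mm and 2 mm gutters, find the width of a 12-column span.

Subtracting 2 gutters of 2 leaves 125.25 for 3 columns, so c = 41.75 mm.
12-column span = 12·41.75 + 11·2 = 523 mm.

523 mm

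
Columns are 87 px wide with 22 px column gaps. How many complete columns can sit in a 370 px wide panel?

k columns need k·87 + (k−1)·22 = k·109 − 22.
k·109 − 22 ≤ 370 → k ≤ 392 / 109 ≈ 3.60, so k = 3.

3 columns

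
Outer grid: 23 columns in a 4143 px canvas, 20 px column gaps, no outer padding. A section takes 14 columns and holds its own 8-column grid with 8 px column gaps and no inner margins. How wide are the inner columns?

307.25 px

4143 − 22·20 = 3703; ÷23 gives c = 161 px.
Span of 14: 14·161 + 13·20 = 2254 + 260 = 2514 px.
8d + 7·8 = 2514 → 8d = 2458 → d = 307.25 px.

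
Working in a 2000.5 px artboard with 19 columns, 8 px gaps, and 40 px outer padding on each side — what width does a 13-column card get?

1311.5 px

Content width = 2000.5 − 2·40 = 1920.5 px.
19 columns + 18 gaps: 19c + 18·8 = 1920.5.
19c = 1920.5 − 144 = 1776.5, so c = 93.5 px.
13 columns plus 12 gaps: 1215.5 + 96 = 1311.5 px.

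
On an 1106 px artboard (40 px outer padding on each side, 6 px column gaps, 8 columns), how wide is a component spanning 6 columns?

Content width = 1106 − 2·40 = 1026 px.
8c + 7·6 = 1026 → 8c = 984 → c = 123 px.
6 columns plus 5 column gaps: 738 + 30 = 768 px.

768 px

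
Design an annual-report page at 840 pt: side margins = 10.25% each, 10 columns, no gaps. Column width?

66.78 pt

Each margin = 10.25% of 840 = 86.1 pt; content = 840 − 2·86.1 = 667.8 pt.
10c = 667.8 → c = 66.78 pt.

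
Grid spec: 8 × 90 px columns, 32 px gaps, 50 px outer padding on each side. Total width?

Adding margins, columns and gutters: 100 + 720 + 224 = 1044 px.

1044 px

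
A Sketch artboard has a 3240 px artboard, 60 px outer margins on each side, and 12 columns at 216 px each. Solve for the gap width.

48 px

Take off 120 px of margins, leaving 3120 px.
12 columns take 12·216 = 2592 px; remaining 528 splits into 11 gaps.
g = 528 / 11 = 48 px.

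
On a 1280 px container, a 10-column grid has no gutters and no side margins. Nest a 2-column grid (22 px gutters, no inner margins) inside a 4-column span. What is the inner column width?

245 px

With no gutters, each column is 1280/10 = 128 px.
With no gutters, 4 columns span 4·128 = 512 px.
512 − 1·22 = 490; ÷2 gives d = 245 px.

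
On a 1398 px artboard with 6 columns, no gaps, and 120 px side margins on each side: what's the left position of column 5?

892 px

Content = 1398 − 2·120 = 1158 px.
With no gaps, each column is 1158/6 = 193 px.
Before column 5: the margin + 4 columns + 4 gaps.
Offset = 120 + 4·(193 + 0) = 120 + 772 = 892 px.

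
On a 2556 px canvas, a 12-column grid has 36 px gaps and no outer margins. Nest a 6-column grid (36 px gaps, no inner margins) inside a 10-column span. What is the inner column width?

2556 − 11·36 = 2160; ÷12 gives c = 180 px.
10 columns plus 9 gaps: 1800 + 324 = 2124 px.
6d + 5·36 = 2124 → 6d = 1944 → d = 324 px.

324 px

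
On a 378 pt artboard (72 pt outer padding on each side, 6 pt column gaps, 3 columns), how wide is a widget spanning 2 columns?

Take off 144 pt of margins, leaving 234 pt.
234 − 2·6 = 222; ÷3 gives c = 74 pt.
2-column span = 2·74 + 1·6 = 154 pt.

154 pt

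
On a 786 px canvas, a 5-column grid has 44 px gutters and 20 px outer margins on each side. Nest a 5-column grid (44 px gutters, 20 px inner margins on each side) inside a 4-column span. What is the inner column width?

74.4 px

Outer content = 786 − 2·20 = 746 px.
746 − 4·44 = 570; ÷5 gives c = 114 px.
4-column span = 4·114 + 3·44 = 588 px.
Inner content = 588 − 2·20 = 548 px.
548 − 4·44 = 372; ÷5 gives d = 74.4 px.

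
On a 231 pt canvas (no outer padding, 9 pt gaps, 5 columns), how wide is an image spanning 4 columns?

5c + 4·9 = 231 → 5c = 195 → c = 39 pt.
Span of 4: 4·39 + 3·9 = 156 + 27 = 183 pt.

183 pt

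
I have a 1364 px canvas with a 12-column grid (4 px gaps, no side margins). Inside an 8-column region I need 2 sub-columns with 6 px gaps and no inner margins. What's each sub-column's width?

Subtracting 11 gaps of 4 leaves 1320 for 12 columns, so c = 110 px.
8 columns plus 7 gaps: 880 + 28 = 908 px.
2d + 1·6 = 908 → 2d = 902 → d = 451 px.

451 px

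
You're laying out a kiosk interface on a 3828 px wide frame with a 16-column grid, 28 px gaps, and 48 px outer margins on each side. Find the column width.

207 px

Inside the margins: 3828 − 96 = 3732 px.
3732 − 15·28 = 3312; ÷16 gives c = 207 px.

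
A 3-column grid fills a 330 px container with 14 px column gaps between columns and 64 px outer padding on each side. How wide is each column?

58 px

Subtract both margins: 330 − 2·64 = 202 px.
Subtracting 2 column gaps of 14 leaves 174 for 3 columns, so c = 58 px.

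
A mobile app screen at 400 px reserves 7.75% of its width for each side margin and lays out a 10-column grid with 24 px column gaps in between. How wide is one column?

12.2 px

400 × (1 − 2·7.75%) = 400 × 84.5% = 338 px for the columns.
10c + 9·24 = 338 → 10c = 122 → c = 12.2 px.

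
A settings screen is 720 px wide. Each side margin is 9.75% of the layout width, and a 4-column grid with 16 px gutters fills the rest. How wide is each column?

132.9 px

720 × (1 − 2·9.75%) = 720 × 80.5% = 579.6 px for the columns.
4 columns + 3 gutters: 4c + 3·16 = 579.6.
4c = 579.6 − 48 = 531.6, so c = 132.9 px.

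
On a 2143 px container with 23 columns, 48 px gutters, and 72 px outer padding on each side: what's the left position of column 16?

Inside the margins: 2143 − 144 = 1999 px.
1999 − 22·48 = 943; ÷23 gives c = 41 px.
Before column 16: the margin + 15 columns + 15 gutters.
Offset = 72 + 15·(41 + 48) = 72 + 1335 = 1407 px.

1407 px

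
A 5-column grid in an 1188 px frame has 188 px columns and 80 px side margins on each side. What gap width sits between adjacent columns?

Inside the margins: 1188 − 160 = 1028 px.
5 columns take 5·188 = 940 px; remaining 88 splits into 4 gaps.
g = 88 / 4 = 22 px.

22 px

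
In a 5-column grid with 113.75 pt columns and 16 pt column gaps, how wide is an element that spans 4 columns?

4 columns plus 3 column gaps: 455 + 48 = 503 pt.

503 pt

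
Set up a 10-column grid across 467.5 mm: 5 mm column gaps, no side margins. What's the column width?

42.25 mm

10 columns + 9 column gaps: 10c + 9·5 = 467.5.
10c = 467.5 − 45 = 422.5, so c = 42.25 mm.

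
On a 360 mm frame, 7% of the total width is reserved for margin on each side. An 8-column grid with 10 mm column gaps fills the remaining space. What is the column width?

29.95 mm

Each margin = 7% of 360 = 25.2 mm; content = 360 − 2·25.2 = 309.6 mm.
309.6 − 7·10 = 239.6; ÷8 gives c = 29.95 mm.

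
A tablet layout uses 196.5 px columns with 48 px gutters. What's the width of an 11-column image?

2641.5 px

Span of 11: 11·196.5 + 10·48 = 2161.5 + 480 = 2641.5 px.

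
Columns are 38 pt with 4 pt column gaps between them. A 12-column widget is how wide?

Span of 12: 12·38 + 11·4 = 456 + 44 = 500 pt.

500 pt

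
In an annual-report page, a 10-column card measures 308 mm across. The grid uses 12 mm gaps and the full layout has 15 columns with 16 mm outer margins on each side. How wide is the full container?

10c + 9·12 = 308 → 10c = 200 → c = 20 mm.
Container = 2·16 + 15·20 + 14·12 = 32 + 300 + 168 = 500 mm.

500 mm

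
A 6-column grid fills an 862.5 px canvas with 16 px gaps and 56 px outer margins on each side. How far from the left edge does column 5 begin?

567 px

Subtract both margins: 862.5 − 2·56 = 750.5 px.
750.5 − 5·16 = 670.5; ÷6 gives c = 111.75 px.
Before column 5: the margin + 4 columns + 4 gaps.
Offset = 56 + 4·(111.75 + 16) = 56 + 511 = 567 px.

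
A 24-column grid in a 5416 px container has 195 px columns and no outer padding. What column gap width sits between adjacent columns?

32 px

24·195 + 23g = 5416 → 23g = 736 → g = 32 px.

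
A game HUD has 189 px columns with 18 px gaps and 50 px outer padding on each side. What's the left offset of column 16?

3155 px

Before column 16: the margin + 15 columns + 15 gaps.
Offset = 50 + 15·(189 + 18) = 50 + 3105 = 3155 px.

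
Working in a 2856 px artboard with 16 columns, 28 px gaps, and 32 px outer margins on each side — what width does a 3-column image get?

500.75 px

Take off 64 px of margins, leaving 2792 px.
Subtracting 15 gaps of 28 leaves 2372 for 16 columns, so c = 148.25 px.
3-column span = 3·148.25 + 2·28 = 500.75 px.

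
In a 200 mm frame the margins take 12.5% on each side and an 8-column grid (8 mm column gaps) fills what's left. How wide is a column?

11.75 mm

200 × (1 − 2·12.5%) = 200 × 75% = 150 mm for the columns.
8 columns + 7 column gaps: 8c + 7·8 = 150.
8c = 150 − 56 = 94, so c = 11.75 mm.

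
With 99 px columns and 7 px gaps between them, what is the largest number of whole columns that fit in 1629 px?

k columns need k·99 + (k−1)·7 = k·106 − 7.
k·106 − 7 ≤ 1629 → k ≤ 1636 / 106 ≈ 15.43, so k = 15.

15 columns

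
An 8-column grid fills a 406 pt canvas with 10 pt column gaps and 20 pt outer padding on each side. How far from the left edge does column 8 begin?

349 pt

Take off 40 pt of margins, leaving 366 pt.
8c + 7·10 = 366 → 8c = 296 → c = 37 pt.
Each column+gutter stride is 47 pt; 7 of them past the 20 pt margin is 20 + 329 = 349 pt.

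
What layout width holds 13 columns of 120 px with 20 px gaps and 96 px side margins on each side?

1992 px

Adding margins, columns and gutters: 192 + 1560 + 240 = 1992 px.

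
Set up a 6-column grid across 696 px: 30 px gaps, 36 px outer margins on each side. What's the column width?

79 px

Take off 72 px of margins, leaving 624 px.
Subtracting 5 gaps of 30 leaves 474 for 6 columns, so c = 79 px.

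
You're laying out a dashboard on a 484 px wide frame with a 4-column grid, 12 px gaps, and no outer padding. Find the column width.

112 px

4 columns + 3 gaps: 4c + 3·12 = 484.
4c = 484 − 36 = 448, so c = 112 px.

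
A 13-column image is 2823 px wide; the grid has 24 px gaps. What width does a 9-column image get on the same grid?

Subtracting 12 gaps of 24 leaves 2535 for 13 columns, so c = 195 px.
9 columns plus 8 gaps: 1755 + 192 = 1947 px.

1947 px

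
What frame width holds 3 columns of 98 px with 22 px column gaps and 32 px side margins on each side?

Adding margins, columns and gutters: 64 + 294 + 44 = 402 px.

402 px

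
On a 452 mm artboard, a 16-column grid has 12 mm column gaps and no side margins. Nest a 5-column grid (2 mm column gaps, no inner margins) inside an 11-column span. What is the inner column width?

59.8 mm

Subtracting 15 column gaps of 12 leaves 272 for 16 columns, so c = 17 mm.
11-column span = 11·17 + 10·12 = 307 mm.
Subtracting 4 column gaps of 2 leaves 299 for 5 columns, so d = 59.8 mm.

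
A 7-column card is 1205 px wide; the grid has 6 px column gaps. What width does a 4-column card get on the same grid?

7c + 6·6 = 1205 → 7c = 1169 → c = 167 px.
4 columns plus 3 column gaps: 668 + 18 = 686 px.

686 px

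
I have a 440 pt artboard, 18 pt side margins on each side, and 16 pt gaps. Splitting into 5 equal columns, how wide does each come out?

68 pt

Take off 36 pt of margins, leaving 404 pt.
Subtracting 4 gaps of 16 leaves 340 for 5 columns, so c = 68 pt.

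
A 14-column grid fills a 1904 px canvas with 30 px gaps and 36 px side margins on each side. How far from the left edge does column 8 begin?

967 px

Subtract both margins: 1904 − 2·36 = 1832 px.
14c + 13·30 = 1832 → 14c = 1442 → c = 103 px.
Column 8 starts at margin + 7·(column + gutter) = 36 + 7·133 = 967 px.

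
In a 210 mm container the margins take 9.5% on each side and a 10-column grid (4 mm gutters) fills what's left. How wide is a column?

13.41 mm

210 × (1 − 2·9.5%) = 210 × 81% = 170.1 mm for the columns.
10c + 9·4 = 170.1 → 10c = 134.1 → c = 13.41 mm.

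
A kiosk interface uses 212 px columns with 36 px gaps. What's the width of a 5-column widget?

Span of 5: 5·212 + 4·36 = 1060 + 144 = 1204 px.

1204 px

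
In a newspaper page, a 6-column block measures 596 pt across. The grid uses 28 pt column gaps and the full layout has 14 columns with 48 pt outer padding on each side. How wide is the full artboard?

596 − 5·28 = 456; ÷6 gives c = 76 pt.
Total width: 2·48 + 14·76 + 13·28 = 1524 pt.

1524 pt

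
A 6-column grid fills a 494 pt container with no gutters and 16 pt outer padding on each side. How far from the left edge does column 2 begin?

Inside the margins: 494 − 32 = 462 pt.
6c = 462 → c = 77 pt.
Column 2 starts at margin + 1·(column + gutter) = 16 + 1·77 = 93 pt.

93 pt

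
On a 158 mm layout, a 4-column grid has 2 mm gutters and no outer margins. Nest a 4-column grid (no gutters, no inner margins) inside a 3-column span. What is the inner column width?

Subtracting 3 gutters of 2 leaves 152 for 4 columns, so c = 38 mm.
3 columns plus 2 gutters: 114 + 4 = 118 mm.
With no gutters, each column is 118/4 = 29.5 mm.

29.5 mm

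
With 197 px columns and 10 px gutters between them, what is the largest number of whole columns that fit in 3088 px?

14 columns: 14·197 + 13·10 = 2888 px ≤ 3088.
15 columns: 3095 px > 3088. So 14.

14 columns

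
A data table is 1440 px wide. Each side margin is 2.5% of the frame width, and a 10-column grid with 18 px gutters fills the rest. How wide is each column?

Each margin = 2.5% of 1440 = 36 px; content = 1440 − 2·36 = 1368 px.
Subtracting 9 gutters of 18 leaves 1206 for 10 columns, so c = 120.6 px.

120.6 px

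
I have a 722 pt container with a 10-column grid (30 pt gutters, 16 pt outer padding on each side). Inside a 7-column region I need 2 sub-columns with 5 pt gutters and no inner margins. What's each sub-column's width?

234.5 pt

Subtract both margins: 722 − 2·16 = 690 pt.
690 − 9·30 = 420; ÷10 gives c = 42 pt.
7-column span = 7·42 + 6·30 = 474 pt.
474 − 1·5 = 469; ÷2 gives d = 234.5 pt.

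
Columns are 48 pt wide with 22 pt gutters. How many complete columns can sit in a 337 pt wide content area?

5 columns

k columns need k·48 + (k−1)·22 = k·70 − 22.
k·70 − 22 ≤ 337 → k ≤ 359 / 70 ≈ 5.13, so k = 5.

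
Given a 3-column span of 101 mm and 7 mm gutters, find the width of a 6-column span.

Subtracting 2 gutters of 7 leaves 87 for 3 columns, so c = 29 mm.
Span of 6: 6·29 + 5·7 = 174 + 35 = 209 mm.

209 mm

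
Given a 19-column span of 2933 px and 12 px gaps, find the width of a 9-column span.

1383 px

19 columns + 18 gaps: 19c + 18·12 = 2933.
19c = 2933 − 216 = 2717, so c = 143 px.
Span of 9: 9·143 + 8·12 = 1287 + 96 = 1383 px.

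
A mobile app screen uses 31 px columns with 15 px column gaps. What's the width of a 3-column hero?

Span of 3: 3·31 + 2·15 = 93 + 30 = 123 px.

123 px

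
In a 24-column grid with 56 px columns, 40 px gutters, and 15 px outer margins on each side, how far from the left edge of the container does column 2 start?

111 px

Before column 2: the margin + 1 column + 1 gutter.
Offset = 15 + 1·(56 + 40) = 15 + 96 = 111 px.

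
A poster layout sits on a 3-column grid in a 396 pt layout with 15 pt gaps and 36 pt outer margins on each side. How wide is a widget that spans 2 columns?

211 pt

Take off 72 pt of margins, leaving 324 pt.
Subtracting 2 gaps of 15 leaves 294 for 3 columns, so c = 98 pt.
2 columns plus 1 gap: 196 + 15 = 211 pt.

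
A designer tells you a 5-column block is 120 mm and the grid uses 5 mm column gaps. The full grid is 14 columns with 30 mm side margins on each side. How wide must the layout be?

405 mm

120 − 4·5 = 100; ÷5 gives c = 20 mm.
Layout = 2·30 + 14·20 + 13·5 = 60 + 280 + 65 = 405 mm.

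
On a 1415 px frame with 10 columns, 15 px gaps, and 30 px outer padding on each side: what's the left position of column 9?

1126 px

Inside the margins: 1415 − 60 = 1355 px.
1355 − 9·15 = 1220; ÷10 gives c = 122 px.
Before column 9: the margin + 8 columns + 8 gaps.
Offset = 30 + 8·(122 + 15) = 30 + 1096 = 1126 px.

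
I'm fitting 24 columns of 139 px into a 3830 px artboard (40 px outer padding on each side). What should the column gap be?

Inside the margins: 3830 − 80 = 3750 px.
24·139 + 23g = 3750 → 23g = 414 → g = 18 px.

18 px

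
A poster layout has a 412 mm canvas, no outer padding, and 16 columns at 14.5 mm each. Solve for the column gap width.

12 mm

Columns use 232 mm, leaving 180 mm across 15 column gaps = 12 mm each.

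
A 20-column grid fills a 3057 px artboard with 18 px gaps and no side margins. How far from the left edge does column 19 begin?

2767.5 px

Subtracting 19 gaps of 18 leaves 2715 for 20 columns, so c = 135.75 px.
No margin, so column 19 starts at 18·(column + gutter) = 18·153.75 = 2767.5 px.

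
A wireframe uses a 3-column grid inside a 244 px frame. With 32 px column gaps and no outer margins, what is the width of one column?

244 − 2·32 = 180; ÷3 gives c = 60 px.

60 px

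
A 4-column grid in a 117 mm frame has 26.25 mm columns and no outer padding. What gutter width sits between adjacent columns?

4 mm

Columns use 105 mm, leaving 12 mm across 3 gutters = 4 mm each.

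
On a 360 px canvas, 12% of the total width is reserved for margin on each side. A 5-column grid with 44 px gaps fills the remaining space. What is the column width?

19.52 px

Margins: 12% × 360 = 43.2 px each, so content = 360 − 86.4 = 273.6 px.
5 columns + 4 gaps: 5c + 4·44 = 273.6.
5c = 273.6 − 176 = 97.6, so c = 19.52 px.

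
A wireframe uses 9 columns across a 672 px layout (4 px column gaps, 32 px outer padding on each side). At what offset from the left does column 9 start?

576 px

Take off 64 px of margins, leaving 608 px.
9 columns + 8 column gaps: 9c + 8·4 = 608.
9c = 608 − 32 = 576, so c = 64 px.
Before column 9: the margin + 8 columns + 8 column gaps.
Offset = 32 + 8·(64 + 4) = 32 + 544 = 576 px.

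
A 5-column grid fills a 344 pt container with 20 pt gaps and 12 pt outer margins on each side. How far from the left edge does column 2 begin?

80 pt

Inside the margins: 344 − 24 = 320 pt.
320 − 4·20 = 240; ÷5 gives c = 48 pt.
Column 2 starts at margin + 1·(column + gutter) = 12 + 1·68 = 80 pt.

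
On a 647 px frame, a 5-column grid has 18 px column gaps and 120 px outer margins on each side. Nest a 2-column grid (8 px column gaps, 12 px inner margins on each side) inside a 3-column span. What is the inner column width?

Subtract both margins: 647 − 2·120 = 407 px.
Subtracting 4 column gaps of 18 leaves 335 for 5 columns, so c = 67 px.
Span of 3: 3·67 + 2·18 = 201 + 36 = 237 px.
Inner content = 237 − 2·12 = 213 px.
213 − 1·8 = 205; ÷2 gives d = 102.5 px.

102.5 px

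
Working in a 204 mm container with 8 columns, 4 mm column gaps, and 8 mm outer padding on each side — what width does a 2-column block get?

Take off 16 mm of margins, leaving 188 mm.
8 columns + 7 column gaps: 8c + 7·4 = 188.
8c = 188 − 28 = 160, so c = 20 mm.
2 columns plus 1 column gap: 40 + 4 = 44 mm.

44 mm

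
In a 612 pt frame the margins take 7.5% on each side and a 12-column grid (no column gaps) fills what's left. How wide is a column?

Each margin = 7.5% of 612 = 45.9 pt; content = 612 − 2·45.9 = 520.2 pt.
With no column gaps, each column is 520.2/12 = 43.35 pt.

43.35 pt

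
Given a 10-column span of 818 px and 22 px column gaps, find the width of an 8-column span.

650 px

818 − 9·22 = 620; ÷10 gives c = 62 px.
Span of 8: 8·62 + 7·22 = 496 + 154 = 650 px.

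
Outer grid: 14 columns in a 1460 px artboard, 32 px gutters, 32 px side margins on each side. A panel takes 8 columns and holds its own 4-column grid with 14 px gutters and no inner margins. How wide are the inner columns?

185.5 px

Inside the margins: 1460 − 64 = 1396 px.
14c + 13·32 = 1396 → 14c = 980 → c = 70 px.
8 columns plus 7 gutters: 560 + 224 = 784 px.
784 − 3·14 = 742; ÷4 gives d = 185.5 px.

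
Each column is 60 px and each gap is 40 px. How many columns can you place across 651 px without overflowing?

Each extra column adds 60 + 40 = 100 px.
(651 + 40) / 100 = 6.91, so 6 columns fit.

6 columns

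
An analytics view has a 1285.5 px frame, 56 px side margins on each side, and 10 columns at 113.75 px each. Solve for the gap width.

Subtract both margins: 1285.5 − 2·56 = 1173.5 px.
10·113.75 + 9g = 1173.5 → 9g = 36 → g = 4 px.

4 px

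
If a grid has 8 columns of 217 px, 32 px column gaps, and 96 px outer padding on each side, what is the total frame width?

Adding margins, columns and gutters: 192 + 1736 + 224 = 2152 px.

2152 px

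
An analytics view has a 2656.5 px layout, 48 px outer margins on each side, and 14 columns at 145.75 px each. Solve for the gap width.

Take off 96 px of margins, leaving 2560.5 px.
14·145.75 + 13g = 2560.5 → 13g = 520 → g = 40 px.

40 px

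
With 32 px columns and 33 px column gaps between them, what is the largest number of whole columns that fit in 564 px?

k columns need k·32 + (k−1)·33 = k·65 − 33.
k·65 − 33 ≤ 564 → k ≤ 597 / 65 ≈ 9.18, so k = 9.

9 columns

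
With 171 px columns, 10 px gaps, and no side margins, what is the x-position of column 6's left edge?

905 px

No margin, so column 6 starts at 5·(column + gutter) = 5·181 = 905 px.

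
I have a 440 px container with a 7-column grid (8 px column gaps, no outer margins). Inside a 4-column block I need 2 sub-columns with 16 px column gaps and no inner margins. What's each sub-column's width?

116 px

440 − 6·8 = 392; ÷7 gives c = 56 px.
4-column span = 4·56 + 3·8 = 248 px.
2d + 1·16 = 248 → 2d = 232 → d = 116 px.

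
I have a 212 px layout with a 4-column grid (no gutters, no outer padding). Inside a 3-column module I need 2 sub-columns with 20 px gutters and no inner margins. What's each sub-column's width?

69.5 px

212 / 4 = 53 px per column.
With no gutters, 3 columns span 3·53 = 159 px.
2 columns + 1 gutter: 2d + 1·20 = 159.
2d = 159 − 20 = 139, so d = 69.5 px.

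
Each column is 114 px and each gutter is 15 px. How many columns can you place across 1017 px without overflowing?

8 columns

k columns need k·114 + (k−1)·15 = k·129 − 15.
k·129 − 15 ≤ 1017 → k ≤ 1032 / 129 ≈ 8.00, so k = 8.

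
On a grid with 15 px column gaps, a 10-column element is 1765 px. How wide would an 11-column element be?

1765 − 9·15 = 1630; ÷10 gives c = 163 px.
11-column span = 11·163 + 10·15 = 1943 px.

1943 px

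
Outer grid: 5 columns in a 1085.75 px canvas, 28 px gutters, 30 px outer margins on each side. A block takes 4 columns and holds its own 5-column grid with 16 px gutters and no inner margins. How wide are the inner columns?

Subtract both margins: 1085.75 − 2·30 = 1025.75 px.
5c + 4·28 = 1025.75 → 5c = 913.75 → c = 182.75 px.
4-column span = 4·182.75 + 3·28 = 815 px.
5d + 4·16 = 815 → 5d = 751 → d = 150.2 px.

150.2 px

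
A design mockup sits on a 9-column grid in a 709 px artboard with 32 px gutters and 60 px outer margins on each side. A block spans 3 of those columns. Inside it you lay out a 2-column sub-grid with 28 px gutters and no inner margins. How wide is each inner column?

73.5 px

Subtract both margins: 709 − 2·60 = 589 px.
Subtracting 8 gutters of 32 leaves 333 for 9 columns, so c = 37 px.
3-column span = 3·37 + 2·32 = 175 px.
2 columns + 1 gutter: 2d + 1·28 = 175.
2d = 175 − 28 = 147, so d = 73.5 px.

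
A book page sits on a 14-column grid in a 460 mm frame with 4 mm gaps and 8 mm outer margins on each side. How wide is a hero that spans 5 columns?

156 mm

Subtract both margins: 460 − 2·8 = 444 mm.
Subtracting 13 gaps of 4 leaves 392 for 14 columns, so c = 28 mm.
5 columns plus 4 gaps: 140 + 16 = 156 mm.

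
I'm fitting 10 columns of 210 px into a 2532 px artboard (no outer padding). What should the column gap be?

10·210 + 9g = 2532 → 9g = 432 → g = 48 px.

48 px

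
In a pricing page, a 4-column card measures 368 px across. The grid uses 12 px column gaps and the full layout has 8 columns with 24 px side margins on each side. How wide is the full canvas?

796 px

Subtracting 3 column gaps of 12 leaves 332 for 4 columns, so c = 83 px.
Adding margins, columns and gutters: 48 + 664 + 84 = 796 px.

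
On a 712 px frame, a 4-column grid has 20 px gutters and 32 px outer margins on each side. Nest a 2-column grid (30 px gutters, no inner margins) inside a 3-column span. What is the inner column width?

225.5 px

Take off 64 px of margins, leaving 648 px.
4c + 3·20 = 648 → 4c = 588 → c = 147 px.
3 columns plus 2 gutters: 441 + 40 = 481 px.
2d + 1·30 = 481 → 2d = 451 → d = 225.5 px.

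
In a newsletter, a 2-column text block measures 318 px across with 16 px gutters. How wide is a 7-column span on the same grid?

2 columns + 1 gutter: 2c + 1·16 = 318.
2c = 318 − 16 = 302, so c = 151 px.
7-column span = 7·151 + 6·16 = 1153 px.

1153 px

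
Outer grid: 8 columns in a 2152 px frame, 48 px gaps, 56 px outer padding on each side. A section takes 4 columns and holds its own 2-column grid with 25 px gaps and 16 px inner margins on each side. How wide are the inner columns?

469.5 px

Take off 112 px of margins, leaving 2040 px.
Subtracting 7 gaps of 48 leaves 1704 for 8 columns, so c = 213 px.
Span of 4: 4·213 + 3·48 = 852 + 144 = 996 px.
Inner content = 996 − 2·16 = 964 px.
Subtracting 1 gap of 25 leaves 939 for 2 columns, so d = 469.5 px.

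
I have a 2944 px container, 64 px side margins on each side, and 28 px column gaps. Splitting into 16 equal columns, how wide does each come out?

149.75 px

Subtract both margins: 2944 − 2·64 = 2816 px.
2816 − 15·28 = 2396; ÷16 gives c = 149.75 px.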